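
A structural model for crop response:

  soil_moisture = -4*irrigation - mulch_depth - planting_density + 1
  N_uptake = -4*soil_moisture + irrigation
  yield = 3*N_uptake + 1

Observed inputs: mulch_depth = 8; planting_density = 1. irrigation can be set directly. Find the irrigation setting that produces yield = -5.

irrigation = -2

Substituting into the soil_moisture equation gives soil_moisture = -4*irrigation - 8.
Substituting into the N_uptake equation gives N_uptake = 17*irrigation + 32.
This gives yield = 51*irrigation + 97.
Solve 51*irrigation + 97 = -5: irrigation = (-5 - 97) / 51 = -2.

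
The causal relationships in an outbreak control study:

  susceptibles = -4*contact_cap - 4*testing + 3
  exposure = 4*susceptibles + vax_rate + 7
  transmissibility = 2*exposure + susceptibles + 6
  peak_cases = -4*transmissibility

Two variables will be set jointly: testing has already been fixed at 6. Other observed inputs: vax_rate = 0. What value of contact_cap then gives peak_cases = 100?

contact_cap = -4

With testing held at 6:
Substituting into the susceptibles equation gives susceptibles = -4*contact_cap - 21.
Substituting into the exposure equation gives exposure = -16*contact_cap - 77.
So transmissibility = -36*contact_cap - 169.
Substituting into the peak_cases equation gives peak_cases = 144*contact_cap + 676.
Solve 144*contact_cap + 676 = 100: contact_cap = (100 - 676) / 144 = -4.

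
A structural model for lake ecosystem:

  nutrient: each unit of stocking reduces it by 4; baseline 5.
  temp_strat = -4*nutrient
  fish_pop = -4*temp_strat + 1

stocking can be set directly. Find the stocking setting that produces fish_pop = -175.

Substituting into the temp_strat equation gives temp_strat = 16*stocking - 20.
fish_pop becomes -64*stocking + 81.
Solve -64*stocking + 81 = -175: stocking = (-175 - 81) / -64 = 4.

stocking = 4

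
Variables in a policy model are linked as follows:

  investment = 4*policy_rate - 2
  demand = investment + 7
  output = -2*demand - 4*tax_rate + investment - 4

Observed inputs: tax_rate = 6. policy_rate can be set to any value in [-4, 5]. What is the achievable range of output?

-60 to -24

Substituting into the demand equation gives demand = 4*policy_rate + 5.
Substituting into the output equation gives output = -4*policy_rate - 40.
Linear in policy_rate, so extremes are at the endpoints: policy_rate = -4 gives output = -24; policy_rate = 5 gives output = -60.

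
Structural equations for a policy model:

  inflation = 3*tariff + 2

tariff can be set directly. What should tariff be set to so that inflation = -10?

Solve 3*tariff + 2 = -10: tariff = (-10 - 2) / 3 = -4.

tariff = -4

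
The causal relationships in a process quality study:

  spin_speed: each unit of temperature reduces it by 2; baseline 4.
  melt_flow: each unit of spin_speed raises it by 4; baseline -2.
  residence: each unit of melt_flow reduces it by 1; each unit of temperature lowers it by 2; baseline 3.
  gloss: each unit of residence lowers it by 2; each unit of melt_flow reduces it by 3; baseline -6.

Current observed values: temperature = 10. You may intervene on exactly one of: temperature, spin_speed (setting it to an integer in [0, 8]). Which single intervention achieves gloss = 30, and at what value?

Intervening on temperature: gloss = 12*temperature - 26. Reaching 30 requires temperature = 14/3, not an integer.
Intervening on spin_speed: with other inputs at their observed values, gloss = -4*spin_speed + 30. Solving for 30 gives spin_speed = 0, within [0, 8].

set spin_speed = 0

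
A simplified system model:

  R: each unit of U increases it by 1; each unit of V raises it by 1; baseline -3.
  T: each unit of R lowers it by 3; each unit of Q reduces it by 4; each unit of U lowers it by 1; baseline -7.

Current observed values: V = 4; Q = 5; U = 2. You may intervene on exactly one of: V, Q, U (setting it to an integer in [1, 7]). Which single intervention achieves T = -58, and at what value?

set U = 7

Intervening on V: T = -3*V - 26. Reaching -58 requires V = 32/3, not an integer.
Intervening on Q: T = -4*Q - 18. Reaching -58 requires Q = 10, outside [1, 7].
Intervening on U: with other inputs at their observed values, T = -4*U - 30. Solving for -58 gives U = 7, within [1, 7].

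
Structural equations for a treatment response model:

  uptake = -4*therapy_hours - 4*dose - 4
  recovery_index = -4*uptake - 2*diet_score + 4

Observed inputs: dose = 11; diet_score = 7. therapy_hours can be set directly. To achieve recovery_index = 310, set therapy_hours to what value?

therapy_hours = 8

Substituting into the uptake equation gives uptake = -4*therapy_hours - 48.
So recovery_index = 16*therapy_hours + 182.
Solve 16*therapy_hours + 182 = 310: therapy_hours = (310 - 182) / 16 = 8.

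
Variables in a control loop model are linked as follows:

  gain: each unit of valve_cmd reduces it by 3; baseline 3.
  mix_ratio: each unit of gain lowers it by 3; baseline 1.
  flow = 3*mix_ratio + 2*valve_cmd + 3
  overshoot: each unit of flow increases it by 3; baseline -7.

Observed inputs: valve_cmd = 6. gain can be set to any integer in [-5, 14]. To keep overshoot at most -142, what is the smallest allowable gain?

gain = 7

Intervening on gain fixes its value directly, overriding its dependence on valve_cmd.
Substituting into the flow equation gives flow = -9*gain + 18.
So overshoot = -27*gain + 47.
Require -27*gain + 47 ≤ -142, so gain ≥ 7.
The smallest integer in [-5, 14] satisfying this is 7.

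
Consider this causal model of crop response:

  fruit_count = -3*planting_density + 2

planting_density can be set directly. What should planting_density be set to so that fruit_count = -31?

Solve -3*planting_density + 2 = -31: planting_density = (-31 - 2) / -3 = 11.

planting_density = 11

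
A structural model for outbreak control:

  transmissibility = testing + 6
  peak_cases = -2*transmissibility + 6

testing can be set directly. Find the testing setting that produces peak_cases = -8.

Substituting into the peak_cases equation gives peak_cases = -2*testing - 6.
Solve -2*testing - 6 = -8: testing = (-8 + 6) / -2 = 1.

testing = 1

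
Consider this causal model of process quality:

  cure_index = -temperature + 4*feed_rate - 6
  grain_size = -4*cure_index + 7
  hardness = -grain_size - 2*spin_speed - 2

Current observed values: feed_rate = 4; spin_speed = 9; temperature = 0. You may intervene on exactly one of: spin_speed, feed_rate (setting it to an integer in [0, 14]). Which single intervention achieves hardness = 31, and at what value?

set spin_speed = 0

Intervening on spin_speed: with other inputs at their observed values, hardness = -2*spin_speed + 31. Solving for 31 gives spin_speed = 0, within [0, 14].
Intervening on feed_rate: hardness = 16*feed_rate - 51. Reaching 31 requires feed_rate = 41/8, not an integer.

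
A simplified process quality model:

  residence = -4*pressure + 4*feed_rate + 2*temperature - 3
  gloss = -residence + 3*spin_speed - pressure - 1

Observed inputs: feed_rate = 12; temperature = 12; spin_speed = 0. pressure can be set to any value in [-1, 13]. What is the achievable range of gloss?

Substituting into the residence equation gives residence = -4*pressure + 69.
gloss becomes 3*pressure - 70.
Linear in pressure, so extremes are at the endpoints: pressure = -1 gives gloss = -73; pressure = 13 gives gloss = -31.

-73 to -31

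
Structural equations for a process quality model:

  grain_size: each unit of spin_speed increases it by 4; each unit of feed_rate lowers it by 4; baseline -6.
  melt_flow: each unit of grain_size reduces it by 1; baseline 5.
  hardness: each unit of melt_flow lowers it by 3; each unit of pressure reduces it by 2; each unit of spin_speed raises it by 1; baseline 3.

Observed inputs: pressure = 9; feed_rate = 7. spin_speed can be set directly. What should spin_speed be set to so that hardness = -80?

spin_speed = 4

Substituting into the grain_size equation gives grain_size = 4*spin_speed - 34.
So melt_flow = -4*spin_speed + 39.
hardness becomes 13*spin_speed - 132.
Solve 13*spin_speed - 132 = -80: spin_speed = (-80 + 132) / 13 = 4.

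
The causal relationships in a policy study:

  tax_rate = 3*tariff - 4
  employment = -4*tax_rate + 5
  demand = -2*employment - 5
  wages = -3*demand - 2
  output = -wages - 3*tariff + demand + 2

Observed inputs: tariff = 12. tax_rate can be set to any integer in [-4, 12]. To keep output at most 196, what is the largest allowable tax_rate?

tax_rate = 9

Intervening on tax_rate fixes its value directly, overriding its dependence on tariff.
Substituting into the demand equation gives demand = 8*tax_rate - 15.
Substituting into the wages equation gives wages = -24*tax_rate + 43.
This gives output = 32*tax_rate - 92.
Require 32*tax_rate - 92 ≤ 196, so tax_rate ≤ 9.
The largest integer in [-4, 12] satisfying this is 9.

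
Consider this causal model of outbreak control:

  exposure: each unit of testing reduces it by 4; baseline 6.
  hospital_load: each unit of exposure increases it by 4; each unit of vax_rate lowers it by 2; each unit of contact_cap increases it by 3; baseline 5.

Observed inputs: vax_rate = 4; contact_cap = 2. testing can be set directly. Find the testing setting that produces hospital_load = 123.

testing = -6

Substituting into the hospital_load equation gives hospital_load = -16*testing + 27.
Solve -16*testing + 27 = 123: testing = (123 - 27) / -16 = -6.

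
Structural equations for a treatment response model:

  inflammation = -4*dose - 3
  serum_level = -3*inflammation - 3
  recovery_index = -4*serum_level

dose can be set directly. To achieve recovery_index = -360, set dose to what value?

dose = 7

Substituting into the serum_level equation gives serum_level = 12*dose + 6.
recovery_index becomes -48*dose - 24.
Solve -48*dose - 24 = -360: dose = (-360 + 24) / -48 = 7.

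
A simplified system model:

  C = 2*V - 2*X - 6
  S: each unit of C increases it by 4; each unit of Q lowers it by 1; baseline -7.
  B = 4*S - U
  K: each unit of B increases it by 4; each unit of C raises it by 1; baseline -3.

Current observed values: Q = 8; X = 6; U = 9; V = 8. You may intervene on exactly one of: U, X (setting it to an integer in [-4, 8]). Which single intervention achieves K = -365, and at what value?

set U = -2

Intervening on U: with other inputs at their observed values, K = -4*U - 373. Solving for -365 gives U = -2, within [-4, 8].
Intervening on X: K = -130*X + 371. Reaching -365 requires X = 368/65, not an integer.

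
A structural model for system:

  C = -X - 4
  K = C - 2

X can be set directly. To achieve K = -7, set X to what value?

Substituting into the K equation gives K = -X - 6.
Solve -X - 6 = -7: X = (-7 + 6) / -1 = 1.

X = 1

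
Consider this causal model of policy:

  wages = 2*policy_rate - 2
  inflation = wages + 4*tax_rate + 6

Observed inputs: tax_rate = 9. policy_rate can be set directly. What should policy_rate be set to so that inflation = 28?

Substituting into the inflation equation gives inflation = 2*policy_rate + 40.
Solve 2*policy_rate + 40 = 28: policy_rate = (28 - 40) / 2 = -6.

policy_rate = -6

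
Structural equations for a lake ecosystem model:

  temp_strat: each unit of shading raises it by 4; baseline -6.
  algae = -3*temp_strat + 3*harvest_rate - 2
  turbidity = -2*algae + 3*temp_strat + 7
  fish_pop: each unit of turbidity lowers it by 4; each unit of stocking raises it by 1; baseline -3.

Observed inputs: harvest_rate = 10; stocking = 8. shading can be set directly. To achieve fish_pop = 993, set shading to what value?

shading = -4

Substituting into the algae equation gives algae = -12*shading + 46.
turbidity becomes 36*shading - 103.
Substituting into the fish_pop equation gives fish_pop = -144*shading + 417.
Solve -144*shading + 417 = 993: shading = (993 - 417) / -144 = -4.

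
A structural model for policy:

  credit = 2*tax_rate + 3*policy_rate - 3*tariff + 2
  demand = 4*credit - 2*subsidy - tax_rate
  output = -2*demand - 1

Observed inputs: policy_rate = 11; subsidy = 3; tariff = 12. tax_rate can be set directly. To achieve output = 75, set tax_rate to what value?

Substituting into the credit equation gives credit = 2*tax_rate - 1.
Substituting into the demand equation gives demand = 7*tax_rate - 10.
So output = -14*tax_rate + 19.
Solve -14*tax_rate + 19 = 75: tax_rate = (75 - 19) / -14 = -4.

tax_rate = -4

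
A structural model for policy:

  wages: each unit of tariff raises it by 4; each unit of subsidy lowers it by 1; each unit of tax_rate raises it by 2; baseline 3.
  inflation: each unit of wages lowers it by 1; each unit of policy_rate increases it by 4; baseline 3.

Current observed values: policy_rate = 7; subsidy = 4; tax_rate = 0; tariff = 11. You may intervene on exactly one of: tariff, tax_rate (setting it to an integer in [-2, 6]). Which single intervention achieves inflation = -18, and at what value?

set tax_rate = 3

Intervening on tariff: inflation = -4*tariff + 32. Reaching -18 requires tariff = 25/2, not an integer.
Intervening on tax_rate: with other inputs at their observed values, inflation = -2*tax_rate - 12. Solving for -18 gives tax_rate = 3, within [-2, 6].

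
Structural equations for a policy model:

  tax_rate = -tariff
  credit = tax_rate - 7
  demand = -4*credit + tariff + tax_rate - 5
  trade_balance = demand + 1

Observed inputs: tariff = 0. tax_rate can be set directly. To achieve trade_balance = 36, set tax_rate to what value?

Intervening on tax_rate fixes its value directly, overriding its dependence on tariff.
Substituting into the demand equation gives demand = -3*tax_rate + 23.
trade_balance becomes -3*tax_rate + 24.
Solve -3*tax_rate + 24 = 36: tax_rate = (36 - 24) / -3 = -4.

tax_rate = -4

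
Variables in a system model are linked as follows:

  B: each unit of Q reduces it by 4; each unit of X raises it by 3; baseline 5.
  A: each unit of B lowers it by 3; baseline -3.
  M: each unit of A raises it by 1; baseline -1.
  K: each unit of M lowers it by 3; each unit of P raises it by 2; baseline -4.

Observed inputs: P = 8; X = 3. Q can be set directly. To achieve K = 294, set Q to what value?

Substituting into the B equation gives B = -4*Q + 14.
A becomes 12*Q - 45.
M becomes 12*Q - 46.
Substituting into the K equation gives K = -36*Q + 150.
Solve -36*Q + 150 = 294: Q = (294 - 150) / -36 = -4.

Q = -4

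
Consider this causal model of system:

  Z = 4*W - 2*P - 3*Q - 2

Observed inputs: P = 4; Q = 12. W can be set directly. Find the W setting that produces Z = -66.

W = -5

Substituting into the Z equation gives Z = 4*W - 46.
Solve 4*W - 46 = -66: W = (-66 + 46) / 4 = -5.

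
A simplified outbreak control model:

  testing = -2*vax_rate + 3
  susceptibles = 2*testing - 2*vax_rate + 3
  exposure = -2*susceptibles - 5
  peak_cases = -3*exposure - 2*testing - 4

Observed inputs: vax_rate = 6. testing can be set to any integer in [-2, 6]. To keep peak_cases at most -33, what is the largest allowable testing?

Intervening on testing fixes its value directly, overriding its dependence on vax_rate.
Substituting into the susceptibles equation gives susceptibles = 2*testing - 9.
So exposure = -4*testing + 13.
So peak_cases = 10*testing - 43.
Require 10*testing - 43 ≤ -33, so testing ≤ 1.
The largest integer in [-2, 6] satisfying this is 1.

testing = 1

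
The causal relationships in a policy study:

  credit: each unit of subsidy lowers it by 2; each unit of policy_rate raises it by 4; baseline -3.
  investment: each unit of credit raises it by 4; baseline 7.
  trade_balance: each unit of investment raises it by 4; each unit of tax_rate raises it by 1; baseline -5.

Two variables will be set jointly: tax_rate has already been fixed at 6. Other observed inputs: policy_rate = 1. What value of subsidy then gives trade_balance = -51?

With tax_rate held at 6:
Substituting into the credit equation gives credit = -2*subsidy + 1.
So investment = -8*subsidy + 11.
Substituting into the trade_balance equation gives trade_balance = -32*subsidy + 45.
Solve -32*subsidy + 45 = -51: subsidy = (-51 - 45) / -32 = 3.

subsidy = 3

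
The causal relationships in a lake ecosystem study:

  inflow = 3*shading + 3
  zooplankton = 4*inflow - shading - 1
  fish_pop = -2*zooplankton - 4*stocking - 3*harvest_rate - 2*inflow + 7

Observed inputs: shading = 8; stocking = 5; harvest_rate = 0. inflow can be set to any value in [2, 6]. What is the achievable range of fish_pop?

-55 to -15

Intervening on inflow fixes its value directly, overriding its dependence on shading.
Substituting into the zooplankton equation gives zooplankton = 4*inflow - 9.
So fish_pop = -10*inflow + 5.
Linear in inflow, so extremes are at the endpoints: inflow = 2 gives fish_pop = -15; inflow = 6 gives fish_pop = -55.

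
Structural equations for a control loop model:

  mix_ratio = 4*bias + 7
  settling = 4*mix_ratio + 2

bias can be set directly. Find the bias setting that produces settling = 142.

Substituting into the settling equation gives settling = 16*bias + 30.
Solve 16*bias + 30 = 142: bias = (142 - 30) / 16 = 7.

bias = 7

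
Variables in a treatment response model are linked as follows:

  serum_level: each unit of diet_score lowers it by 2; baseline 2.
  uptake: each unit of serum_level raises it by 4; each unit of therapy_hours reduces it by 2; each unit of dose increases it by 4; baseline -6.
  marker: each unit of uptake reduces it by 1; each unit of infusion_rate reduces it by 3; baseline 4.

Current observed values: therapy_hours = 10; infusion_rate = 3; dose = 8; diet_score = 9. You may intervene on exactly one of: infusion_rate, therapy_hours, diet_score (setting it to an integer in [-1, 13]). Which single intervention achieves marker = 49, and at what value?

set therapy_hours = 8

Intervening on infusion_rate: marker = -3*infusion_rate + 62. Reaching 49 requires infusion_rate = 13/3, not an integer.
Intervening on therapy_hours: with other inputs at their observed values, marker = 2*therapy_hours + 33. Solving for 49 gives therapy_hours = 8, within [-1, 13].
Intervening on diet_score: marker = 8*diet_score - 19. Reaching 49 requires diet_score = 17/2, not an integer.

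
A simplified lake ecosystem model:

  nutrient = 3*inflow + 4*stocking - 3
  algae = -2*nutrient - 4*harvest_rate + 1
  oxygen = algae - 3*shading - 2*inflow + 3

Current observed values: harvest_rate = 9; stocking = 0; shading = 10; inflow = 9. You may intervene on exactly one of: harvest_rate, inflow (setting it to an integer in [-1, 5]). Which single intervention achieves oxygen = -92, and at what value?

set harvest_rate = 0

Intervening on harvest_rate: with other inputs at their observed values, oxygen = -4*harvest_rate - 92. Solving for -92 gives harvest_rate = 0, within [-1, 5].
Intervening on inflow: oxygen = -8*inflow - 56. Reaching -92 requires inflow = 9/2, not an integer.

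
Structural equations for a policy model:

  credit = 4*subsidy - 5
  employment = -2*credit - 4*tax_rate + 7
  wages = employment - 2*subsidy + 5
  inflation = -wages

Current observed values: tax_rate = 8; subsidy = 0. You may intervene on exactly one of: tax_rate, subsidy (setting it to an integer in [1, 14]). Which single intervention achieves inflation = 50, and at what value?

set subsidy = 4

Intervening on tax_rate: inflation = 4*tax_rate - 22. Reaching 50 requires tax_rate = 18, outside [1, 14].
Intervening on subsidy: with other inputs at their observed values, inflation = 10*subsidy + 10. Solving for 50 gives subsidy = 4, within [1, 14].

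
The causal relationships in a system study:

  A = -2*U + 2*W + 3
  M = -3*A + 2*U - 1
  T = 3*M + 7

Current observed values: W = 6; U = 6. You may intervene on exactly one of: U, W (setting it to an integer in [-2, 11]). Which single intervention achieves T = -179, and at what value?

set U = -2

Intervening on U: with other inputs at their observed values, T = 24*U - 131. Solving for -179 gives U = -2, within [-2, 11].
Intervening on W: T = -18*W + 121. Reaching -179 requires W = 50/3, not an integer.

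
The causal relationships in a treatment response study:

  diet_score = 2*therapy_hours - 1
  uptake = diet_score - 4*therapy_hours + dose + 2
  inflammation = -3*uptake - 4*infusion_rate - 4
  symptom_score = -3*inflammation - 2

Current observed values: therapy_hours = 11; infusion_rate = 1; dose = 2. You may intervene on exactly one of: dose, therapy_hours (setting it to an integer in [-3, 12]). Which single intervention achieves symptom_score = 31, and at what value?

set therapy_hours = 1

Intervening on dose: symptom_score = 9*dose - 167. Reaching 31 requires dose = 22, outside [-3, 12].
Intervening on therapy_hours: with other inputs at their observed values, symptom_score = -18*therapy_hours + 49. Solving for 31 gives therapy_hours = 1, within [-3, 12].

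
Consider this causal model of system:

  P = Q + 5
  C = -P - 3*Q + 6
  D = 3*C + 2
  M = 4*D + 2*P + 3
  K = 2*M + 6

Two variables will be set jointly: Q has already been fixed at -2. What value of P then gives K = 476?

With Q held at -2:
Intervening on P fixes its value directly, overriding its dependence on Q.
Substituting into the C equation gives C = -P + 12.
So D = -3*P + 38.
Substituting into the M equation gives M = -10*P + 155.
This gives K = -20*P + 316.
Solve -20*P + 316 = 476: P = (476 - 316) / -20 = -8.

P = -8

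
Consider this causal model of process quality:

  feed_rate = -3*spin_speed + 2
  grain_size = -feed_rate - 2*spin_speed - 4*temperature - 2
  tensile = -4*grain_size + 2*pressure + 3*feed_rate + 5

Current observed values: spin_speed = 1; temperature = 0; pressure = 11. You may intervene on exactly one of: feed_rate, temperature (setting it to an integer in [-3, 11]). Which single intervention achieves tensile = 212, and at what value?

Intervening on feed_rate: tensile = 7*feed_rate + 43. Reaching 212 requires feed_rate = 169/7, not an integer.
Intervening on temperature: with other inputs at their observed values, tensile = 16*temperature + 36. Solving for 212 gives temperature = 11, within [-3, 11].

set temperature = 11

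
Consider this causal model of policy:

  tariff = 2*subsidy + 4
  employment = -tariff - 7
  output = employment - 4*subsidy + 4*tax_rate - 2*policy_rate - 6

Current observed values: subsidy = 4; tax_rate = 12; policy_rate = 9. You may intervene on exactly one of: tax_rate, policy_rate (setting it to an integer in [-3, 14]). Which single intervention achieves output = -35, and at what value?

Intervening on tax_rate: with other inputs at their observed values, output = 4*tax_rate - 59. Solving for -35 gives tax_rate = 6, within [-3, 14].
Intervening on policy_rate: output = -2*policy_rate + 7. Reaching -35 requires policy_rate = 21, outside [-3, 14].

set tax_rate = 6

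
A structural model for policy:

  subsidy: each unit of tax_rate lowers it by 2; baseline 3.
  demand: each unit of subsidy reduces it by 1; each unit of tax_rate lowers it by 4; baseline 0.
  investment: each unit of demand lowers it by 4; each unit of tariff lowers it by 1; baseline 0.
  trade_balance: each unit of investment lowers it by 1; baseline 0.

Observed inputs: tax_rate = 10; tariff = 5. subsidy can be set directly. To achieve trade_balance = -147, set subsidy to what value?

subsidy = -2

Intervening on subsidy fixes its value directly, overriding its dependence on tax_rate.
Substituting into the demand equation gives demand = -subsidy - 40.
investment becomes 4*subsidy + 155.
Substituting into the trade_balance equation gives trade_balance = -4*subsidy - 155.
Solve -4*subsidy - 155 = -147: subsidy = (-147 + 155) / -4 = -2.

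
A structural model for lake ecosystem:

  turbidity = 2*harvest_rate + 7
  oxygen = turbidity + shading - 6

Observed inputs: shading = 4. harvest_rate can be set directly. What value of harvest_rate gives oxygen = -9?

harvest_rate = -7

Substituting into the oxygen equation gives oxygen = 2*harvest_rate + 5.
Solve 2*harvest_rate + 5 = -9: harvest_rate = (-9 - 5) / 2 = -7.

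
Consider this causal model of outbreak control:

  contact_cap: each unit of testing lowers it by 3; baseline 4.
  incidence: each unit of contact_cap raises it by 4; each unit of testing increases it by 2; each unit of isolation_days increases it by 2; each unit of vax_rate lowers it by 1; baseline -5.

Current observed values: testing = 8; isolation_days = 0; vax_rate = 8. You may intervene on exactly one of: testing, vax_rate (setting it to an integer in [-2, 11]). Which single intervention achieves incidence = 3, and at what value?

set testing = 0

Intervening on testing: with other inputs at their observed values, incidence = -10*testing + 3. Solving for 3 gives testing = 0, within [-2, 11].
Intervening on vax_rate: incidence = -vax_rate - 69. Reaching 3 requires vax_rate = -72, outside [-2, 11].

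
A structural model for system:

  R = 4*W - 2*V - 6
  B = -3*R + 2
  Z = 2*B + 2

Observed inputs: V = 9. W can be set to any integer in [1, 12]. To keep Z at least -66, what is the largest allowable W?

Substituting into the R equation gives R = 4*W - 24.
This gives B = -12*W + 74.
Substituting into the Z equation gives Z = -24*W + 150.
Require -24*W + 150 ≥ -66, so W ≤ 9.
The largest integer in [1, 12] satisfying this is 9.

W = 9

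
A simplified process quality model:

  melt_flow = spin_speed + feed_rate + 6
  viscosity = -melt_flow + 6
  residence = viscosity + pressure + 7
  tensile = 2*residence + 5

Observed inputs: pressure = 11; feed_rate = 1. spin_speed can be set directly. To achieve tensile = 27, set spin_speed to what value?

spin_speed = 6

Substituting into the melt_flow equation gives melt_flow = spin_speed + 7.
Substituting into the viscosity equation gives viscosity = -spin_speed - 1.
So residence = -spin_speed + 17.
This gives tensile = -2*spin_speed + 39.
Solve -2*spin_speed + 39 = 27: spin_speed = (27 - 39) / -2 = 6.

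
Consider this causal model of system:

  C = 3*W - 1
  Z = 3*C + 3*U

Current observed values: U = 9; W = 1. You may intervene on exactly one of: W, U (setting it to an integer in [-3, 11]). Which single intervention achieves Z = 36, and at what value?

set U = 10

Intervening on W: Z = 9*W + 24. Reaching 36 requires W = 4/3, not an integer.
Intervening on U: with other inputs at their observed values, Z = 3*U + 6. Solving for 36 gives U = 10, within [-3, 11].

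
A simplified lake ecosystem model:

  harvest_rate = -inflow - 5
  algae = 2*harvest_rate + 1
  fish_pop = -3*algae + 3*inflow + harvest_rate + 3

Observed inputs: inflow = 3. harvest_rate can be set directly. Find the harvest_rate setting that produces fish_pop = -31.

Intervening on harvest_rate fixes its value directly, overriding its dependence on inflow.
Substituting into the fish_pop equation gives fish_pop = -5*harvest_rate + 9.
Solve -5*harvest_rate + 9 = -31: harvest_rate = (-31 - 9) / -5 = 8.

harvest_rate = 8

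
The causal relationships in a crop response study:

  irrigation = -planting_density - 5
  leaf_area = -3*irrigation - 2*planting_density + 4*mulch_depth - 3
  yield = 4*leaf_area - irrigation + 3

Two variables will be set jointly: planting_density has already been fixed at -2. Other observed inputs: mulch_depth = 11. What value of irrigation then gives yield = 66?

With planting_density held at -2:
Intervening on irrigation fixes its value directly, overriding its dependence on planting_density.
Substituting into the leaf_area equation gives leaf_area = -3*irrigation + 45.
So yield = -13*irrigation + 183.
Solve -13*irrigation + 183 = 66: irrigation = (66 - 183) / -13 = 9.

irrigation = 9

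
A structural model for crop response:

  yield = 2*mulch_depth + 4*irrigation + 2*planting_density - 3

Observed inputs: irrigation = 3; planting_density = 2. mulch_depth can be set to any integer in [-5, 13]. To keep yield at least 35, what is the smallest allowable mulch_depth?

mulch_depth = 11

Substituting into the yield equation gives yield = 2*mulch_depth + 13.
Require 2*mulch_depth + 13 ≥ 35, so mulch_depth ≥ 11.
The smallest integer in [-5, 13] satisfying this is 11.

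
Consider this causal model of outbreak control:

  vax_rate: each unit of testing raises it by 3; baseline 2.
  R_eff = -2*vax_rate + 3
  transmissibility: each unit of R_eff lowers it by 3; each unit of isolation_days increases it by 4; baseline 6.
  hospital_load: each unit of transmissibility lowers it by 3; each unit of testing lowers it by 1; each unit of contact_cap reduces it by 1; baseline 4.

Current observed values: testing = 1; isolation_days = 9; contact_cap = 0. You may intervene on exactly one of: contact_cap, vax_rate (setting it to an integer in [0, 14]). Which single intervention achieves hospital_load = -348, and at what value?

set vax_rate = 14

Intervening on contact_cap: hospital_load = -contact_cap - 186. Reaching -348 requires contact_cap = 162, outside [0, 14].
Intervening on vax_rate: with other inputs at their observed values, hospital_load = -18*vax_rate - 96. Solving for -348 gives vax_rate = 14, within [0, 14].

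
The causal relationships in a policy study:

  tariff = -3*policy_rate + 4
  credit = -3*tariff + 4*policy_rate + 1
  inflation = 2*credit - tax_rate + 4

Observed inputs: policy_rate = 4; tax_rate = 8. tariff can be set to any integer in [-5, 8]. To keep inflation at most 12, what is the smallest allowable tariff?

tariff = 3

Intervening on tariff fixes its value directly, overriding its dependence on policy_rate.
Substituting into the credit equation gives credit = -3*tariff + 17.
Substituting into the inflation equation gives inflation = -6*tariff + 30.
Require -6*tariff + 30 ≤ 12, so tariff ≥ 3.
The smallest integer in [-5, 8] satisfying this is 3.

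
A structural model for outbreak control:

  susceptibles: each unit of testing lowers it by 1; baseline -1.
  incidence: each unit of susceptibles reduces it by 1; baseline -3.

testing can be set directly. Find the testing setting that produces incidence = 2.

Substituting into the incidence equation gives incidence = testing - 2.
Solve testing - 2 = 2: testing = (2 + 2) / 1 = 4.

testing = 4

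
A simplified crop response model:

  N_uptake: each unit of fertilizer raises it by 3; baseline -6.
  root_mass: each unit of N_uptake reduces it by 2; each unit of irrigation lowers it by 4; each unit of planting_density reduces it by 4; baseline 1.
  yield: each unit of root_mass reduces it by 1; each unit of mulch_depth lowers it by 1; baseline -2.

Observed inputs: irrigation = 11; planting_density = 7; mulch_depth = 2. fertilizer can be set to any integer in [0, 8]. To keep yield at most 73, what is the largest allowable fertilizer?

Substituting into the root_mass equation gives root_mass = -6*fertilizer - 59.
Substituting into the yield equation gives yield = 6*fertilizer + 55.
Require 6*fertilizer + 55 ≤ 73, so fertilizer ≤ 3.
The largest integer in [0, 8] satisfying this is 3.

fertilizer = 3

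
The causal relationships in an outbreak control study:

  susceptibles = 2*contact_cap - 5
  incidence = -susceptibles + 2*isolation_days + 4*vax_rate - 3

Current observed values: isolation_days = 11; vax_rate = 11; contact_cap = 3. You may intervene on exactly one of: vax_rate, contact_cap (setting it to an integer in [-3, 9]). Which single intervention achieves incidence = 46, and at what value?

set vax_rate = 7

Intervening on vax_rate: with other inputs at their observed values, incidence = 4*vax_rate + 18. Solving for 46 gives vax_rate = 7, within [-3, 9].
Intervening on contact_cap: incidence = -2*contact_cap + 68. Reaching 46 requires contact_cap = 11, outside [-3, 9].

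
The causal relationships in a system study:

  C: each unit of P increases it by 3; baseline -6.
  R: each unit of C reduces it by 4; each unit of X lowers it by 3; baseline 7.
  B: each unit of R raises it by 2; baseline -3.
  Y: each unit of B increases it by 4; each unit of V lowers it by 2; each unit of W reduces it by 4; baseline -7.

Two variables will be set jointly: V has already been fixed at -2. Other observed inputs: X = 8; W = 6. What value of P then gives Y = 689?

With V held at -2:
Substituting into the R equation gives R = -12*P + 7.
So B = -24*P + 11.
Substituting into the Y equation gives Y = -96*P + 17.
Solve -96*P + 17 = 689: P = (689 - 17) / -96 = -7.

P = -7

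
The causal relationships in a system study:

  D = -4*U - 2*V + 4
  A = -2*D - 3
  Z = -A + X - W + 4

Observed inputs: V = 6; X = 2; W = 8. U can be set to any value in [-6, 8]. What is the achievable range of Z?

-79 to 33

Substituting into the D equation gives D = -4*U - 8.
Substituting into the A equation gives A = 8*U + 13.
Substituting into the Z equation gives Z = -8*U - 15.
Linear in U, so extremes are at the endpoints: U = -6 gives Z = 33; U = 8 gives Z = -79.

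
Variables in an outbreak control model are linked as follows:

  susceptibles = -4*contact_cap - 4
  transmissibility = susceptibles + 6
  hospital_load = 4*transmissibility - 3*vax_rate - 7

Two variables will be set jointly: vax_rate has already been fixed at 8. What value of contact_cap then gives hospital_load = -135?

contact_cap = 7

With vax_rate held at 8:
Substituting into the transmissibility equation gives transmissibility = -4*contact_cap + 2.
So hospital_load = -16*contact_cap - 23.
Solve -16*contact_cap - 23 = -135: contact_cap = (-135 + 23) / -16 = 7.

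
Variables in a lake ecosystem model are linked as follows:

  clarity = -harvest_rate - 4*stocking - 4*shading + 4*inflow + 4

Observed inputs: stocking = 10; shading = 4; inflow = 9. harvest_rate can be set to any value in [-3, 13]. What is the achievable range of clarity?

-29 to -13

Substituting into the clarity equation gives clarity = -harvest_rate - 16.
Linear in harvest_rate, so extremes are at the endpoints: harvest_rate = -3 gives clarity = -13; harvest_rate = 13 gives clarity = -29.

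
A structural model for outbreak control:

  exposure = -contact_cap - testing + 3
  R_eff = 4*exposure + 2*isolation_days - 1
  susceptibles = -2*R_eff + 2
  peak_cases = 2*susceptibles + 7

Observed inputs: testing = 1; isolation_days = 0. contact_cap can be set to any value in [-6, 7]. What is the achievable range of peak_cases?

Substituting into the exposure equation gives exposure = -contact_cap + 2.
So R_eff = -4*contact_cap + 7.
This gives susceptibles = 8*contact_cap - 12.
So peak_cases = 16*contact_cap - 17.
Linear in contact_cap, so extremes are at the endpoints: contact_cap = -6 gives peak_cases = -113; contact_cap = 7 gives peak_cases = 95.

-113 to 95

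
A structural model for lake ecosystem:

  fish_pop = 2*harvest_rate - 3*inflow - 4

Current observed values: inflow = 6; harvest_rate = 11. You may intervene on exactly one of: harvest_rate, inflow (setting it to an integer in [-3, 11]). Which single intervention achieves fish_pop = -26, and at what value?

set harvest_rate = -2

Intervening on harvest_rate: with other inputs at their observed values, fish_pop = 2*harvest_rate - 22. Solving for -26 gives harvest_rate = -2, within [-3, 11].
Intervening on inflow: fish_pop = -3*inflow + 18. Reaching -26 requires inflow = 44/3, not an integer.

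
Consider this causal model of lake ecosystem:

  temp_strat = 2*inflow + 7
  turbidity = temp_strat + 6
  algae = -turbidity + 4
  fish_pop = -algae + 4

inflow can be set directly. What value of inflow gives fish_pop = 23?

inflow = 5

Substituting into the turbidity equation gives turbidity = 2*inflow + 13.
Substituting into the algae equation gives algae = -2*inflow - 9.
So fish_pop = 2*inflow + 13.
Solve 2*inflow + 13 = 23: inflow = (23 - 13) / 2 = 5.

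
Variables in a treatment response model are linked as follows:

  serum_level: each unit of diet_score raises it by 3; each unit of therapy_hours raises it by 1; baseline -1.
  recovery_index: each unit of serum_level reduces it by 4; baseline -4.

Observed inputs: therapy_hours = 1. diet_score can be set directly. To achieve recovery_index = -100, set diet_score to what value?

diet_score = 8

Substituting into the serum_level equation gives serum_level = 3*diet_score.
This gives recovery_index = -12*diet_score - 4.
Solve -12*diet_score - 4 = -100: diet_score = (-100 + 4) / -12 = 8.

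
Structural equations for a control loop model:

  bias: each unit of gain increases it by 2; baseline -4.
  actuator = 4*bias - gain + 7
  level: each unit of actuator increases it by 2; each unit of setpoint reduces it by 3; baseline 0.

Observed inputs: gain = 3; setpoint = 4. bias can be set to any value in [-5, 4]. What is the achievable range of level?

Intervening on bias fixes its value directly, overriding its dependence on gain.
Substituting into the actuator equation gives actuator = 4*bias + 4.
level becomes 8*bias - 4.
Linear in bias, so extremes are at the endpoints: bias = -5 gives level = -44; bias = 4 gives level = 28.

-44 to 28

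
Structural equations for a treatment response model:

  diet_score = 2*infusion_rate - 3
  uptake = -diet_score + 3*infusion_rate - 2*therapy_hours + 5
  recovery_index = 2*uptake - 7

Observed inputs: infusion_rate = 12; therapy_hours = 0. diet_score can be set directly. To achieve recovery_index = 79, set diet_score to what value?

Intervening on diet_score fixes its value directly, overriding its dependence on infusion_rate.
Substituting into the uptake equation gives uptake = -diet_score + 41.
Substituting into the recovery_index equation gives recovery_index = -2*diet_score + 75.
Solve -2*diet_score + 75 = 79: diet_score = (79 - 75) / -2 = -2.

diet_score = -2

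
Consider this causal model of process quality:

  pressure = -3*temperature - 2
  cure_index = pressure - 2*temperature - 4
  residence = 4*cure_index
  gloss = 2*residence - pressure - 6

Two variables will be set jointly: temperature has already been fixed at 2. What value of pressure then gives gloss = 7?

pressure = 11

With temperature held at 2:
Intervening on pressure fixes its value directly, overriding its dependence on temperature.
Substituting into the cure_index equation gives cure_index = pressure - 8.
So residence = 4*pressure - 32.
Substituting into the gloss equation gives gloss = 7*pressure - 70.
Solve 7*pressure - 70 = 7: pressure = (7 + 70) / 7 = 11.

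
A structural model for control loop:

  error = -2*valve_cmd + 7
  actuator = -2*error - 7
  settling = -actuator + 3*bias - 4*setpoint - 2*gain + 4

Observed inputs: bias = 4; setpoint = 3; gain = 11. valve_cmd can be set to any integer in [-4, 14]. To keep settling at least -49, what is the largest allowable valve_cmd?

valve_cmd = 13

Substituting into the actuator equation gives actuator = 4*valve_cmd - 21.
Substituting into the settling equation gives settling = -4*valve_cmd + 3.
Require -4*valve_cmd + 3 ≥ -49, so valve_cmd ≤ 13.
The largest integer in [-4, 14] satisfying this is 13.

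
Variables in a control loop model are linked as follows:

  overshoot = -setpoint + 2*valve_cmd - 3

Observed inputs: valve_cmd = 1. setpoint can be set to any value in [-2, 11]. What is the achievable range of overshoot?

-12 to 1

Substituting into the overshoot equation gives overshoot = -setpoint - 1.
Linear in setpoint, so extremes are at the endpoints: setpoint = -2 gives overshoot = 1; setpoint = 11 gives overshoot = -12.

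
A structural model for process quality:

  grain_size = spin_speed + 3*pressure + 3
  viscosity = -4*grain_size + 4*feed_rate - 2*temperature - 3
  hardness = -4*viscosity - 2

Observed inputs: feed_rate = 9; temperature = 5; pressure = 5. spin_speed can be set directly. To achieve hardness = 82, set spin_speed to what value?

Substituting into the grain_size equation gives grain_size = spin_speed + 18.
This gives viscosity = -4*spin_speed - 49.
Substituting into the hardness equation gives hardness = 16*spin_speed + 194.
Solve 16*spin_speed + 194 = 82: spin_speed = (82 - 194) / 16 = -7.

spin_speed = -7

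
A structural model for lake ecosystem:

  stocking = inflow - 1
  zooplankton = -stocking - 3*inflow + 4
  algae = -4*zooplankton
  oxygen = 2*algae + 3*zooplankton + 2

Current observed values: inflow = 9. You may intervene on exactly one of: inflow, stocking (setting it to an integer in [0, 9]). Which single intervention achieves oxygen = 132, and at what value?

set stocking = 3

Intervening on inflow: oxygen = 20*inflow - 23. Reaching 132 requires inflow = 31/4, not an integer.
Intervening on stocking: with other inputs at their observed values, oxygen = 5*stocking + 117. Solving for 132 gives stocking = 3, within [0, 9].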